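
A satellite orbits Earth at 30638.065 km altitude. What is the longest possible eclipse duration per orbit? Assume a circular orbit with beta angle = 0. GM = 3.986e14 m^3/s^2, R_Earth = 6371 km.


r = 37009.0650 km
T = 1180.9245 min
Eclipse fraction = arcsin(R_E/r)/pi = arcsin(6371.0000/37009.0650)/pi
= arcsin(0.172147)/pi = 0.05507041
Eclipse duration = 0.05507041 * 1180.9245 = 65.0340 min

65.0340 minutes


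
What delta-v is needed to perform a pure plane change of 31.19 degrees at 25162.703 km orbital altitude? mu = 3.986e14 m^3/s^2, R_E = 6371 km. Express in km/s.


r = 31533.7030 km = 3.1533703e+07 m
V = sqrt(mu/r) = 3555.3402 m/s
di = 31.19 deg = 0.5443682 rad
dV = 2*V*sin(di/2) = 2*3555.3402*sin(0.2721841)
dV = 1911.6052 m/s = 1.9116 km/s

1.9116 km/s


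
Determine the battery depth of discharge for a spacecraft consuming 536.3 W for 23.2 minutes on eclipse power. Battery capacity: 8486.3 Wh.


E_used = P * t / 60 = 536.3 * 23.2 / 60 = 207.3693 Wh
DOD = E_used / E_total * 100 = 207.3693 / 8486.3 * 100
DOD = 2.4436 %

2.4436 %


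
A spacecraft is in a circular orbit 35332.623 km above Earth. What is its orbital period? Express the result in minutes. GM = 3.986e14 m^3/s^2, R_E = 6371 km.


r = 41703.6230 km = 4.1703623e+07 m
T = 2*pi*sqrt(r^3/mu) = 2*pi*sqrt(7.2530615e+22 / 3.986e14)
T = 84756.2825 s = 1412.6047 min

1412.6047 minutes


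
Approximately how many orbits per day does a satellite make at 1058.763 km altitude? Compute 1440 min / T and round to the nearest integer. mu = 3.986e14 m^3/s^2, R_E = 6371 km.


r = 7.429763e+06 m
T = 2*pi*sqrt(r^3/mu) = 6373.4365 s = 106.2239 min
revs/day = 1440 / 106.2239 = 13.5563
Rounded: 14 revolutions per day

14 revolutions per day


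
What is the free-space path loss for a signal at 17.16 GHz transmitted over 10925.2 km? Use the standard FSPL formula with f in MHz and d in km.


f = 17.16 GHz = 17160.0000 MHz
d = 10925.2 km
FSPL = 32.44 + 20*log10(17160.0000) + 20*log10(10925.2)
FSPL = 32.44 + 84.6903 + 80.7686
FSPL = 197.8989 dB

197.8989 dB


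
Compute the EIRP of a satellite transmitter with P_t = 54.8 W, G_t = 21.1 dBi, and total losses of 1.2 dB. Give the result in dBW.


Pt = 54.8 W = 17.3878 dBW
EIRP = Pt_dBW + Gt - losses = 17.3878 + 21.1 - 1.2 = 37.2878 dBW

37.2878 dBW


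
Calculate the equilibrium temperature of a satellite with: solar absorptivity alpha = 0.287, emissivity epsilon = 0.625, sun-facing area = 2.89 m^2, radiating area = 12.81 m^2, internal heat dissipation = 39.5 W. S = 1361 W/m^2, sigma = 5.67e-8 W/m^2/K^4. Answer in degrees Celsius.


Numerator = alpha*S*A_sun + Q_int = 0.287*1361*2.89 + 39.5 = 1168.3542 W
Denominator = eps*sigma*A_rad = 0.625*5.67e-8*12.81 = 4.5395438e-07 W/K^4
T^4 = 2.5737261e+09 K^4
T = 225.2374 K = -47.9126 C

-47.9126 degrees Celsius


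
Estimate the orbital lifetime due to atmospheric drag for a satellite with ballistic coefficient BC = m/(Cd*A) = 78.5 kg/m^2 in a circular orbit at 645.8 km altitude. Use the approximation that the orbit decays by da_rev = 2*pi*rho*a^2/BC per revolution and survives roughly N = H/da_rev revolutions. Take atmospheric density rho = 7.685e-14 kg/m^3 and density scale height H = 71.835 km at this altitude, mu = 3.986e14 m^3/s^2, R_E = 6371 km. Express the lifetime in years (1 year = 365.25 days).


a = R_E + alt = 7016.8000 km = 7.0168e+06 m
da_rev = 2*pi*rho*a^2/BC = 2*pi*7.685e-14*(7.0168e+06)^2/78.5 = 0.302853279 m per revolution
N = H/da_rev = 71835.0000 m / 0.302853279 m = 237194.0642 revolutions
P = 2*pi*sqrt(a^3/mu) = 5849.5151 s
lifetime = N*P = 237194.0642 * 5849.5151 = 1.3874703e+09 s = 16058.6836 days
years = 16058.6836 / 365.25 = 43.9663 years

43.9663 years


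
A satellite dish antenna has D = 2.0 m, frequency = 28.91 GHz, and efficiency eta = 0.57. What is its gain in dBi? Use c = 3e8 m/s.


lambda = c/f = 3e8 / 2.891e+10 = 0.01037703 m
G = eta*(pi*D/lambda)^2 = 0.57*(pi*2.0/0.01037703)^2
G = 208972.0804 (linear)
G = 10*log10(208972.0804) = 53.2009 dBi

53.2009 dBi


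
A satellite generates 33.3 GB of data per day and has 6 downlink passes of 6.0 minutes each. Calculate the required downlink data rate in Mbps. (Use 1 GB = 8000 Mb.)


total contact time = 6 * 6.0 * 60 = 2160.0000 s
data = 33.3 GB = 266400.0000 Mb
rate = 266400.0000 / 2160.0000 = 123.3333 Mbps

123.3333 Mbps


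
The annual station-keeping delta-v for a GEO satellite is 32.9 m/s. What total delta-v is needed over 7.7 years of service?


dV = rate * years = 32.9 * 7.7
dV = 253.3300 m/s

253.3300 m/s


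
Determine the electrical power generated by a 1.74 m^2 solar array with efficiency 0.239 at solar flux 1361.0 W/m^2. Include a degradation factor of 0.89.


P = area * eta * S * degradation
P = 1.74 * 0.239 * 1361.0 * 0.89
P = 503.7271 W

503.7271 W


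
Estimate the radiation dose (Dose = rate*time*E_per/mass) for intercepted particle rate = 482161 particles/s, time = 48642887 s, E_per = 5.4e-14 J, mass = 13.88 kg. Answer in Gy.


Total energy deposited = rate * time * E_per
  = 482161 * 48642887 * 5.4e-14 = 1.2665 J
Dose = E_total / mass = 1.2665 / 13.88
Dose = 0.0912464 Gy

0.0912 Gy


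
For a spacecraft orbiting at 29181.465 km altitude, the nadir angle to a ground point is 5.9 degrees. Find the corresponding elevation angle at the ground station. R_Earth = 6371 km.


r = R_E + alt = 35552.4650 km
Law of sines in the satellite / Earth-center / ground-point triangle:
  sin(nadir)/R_E = sin(90 + el)/r  =>  cos(el) = (r/R_E)*sin(nadir)
cos(el) = (35552.4650 / 6371.0000) * sin(5.9 deg) = 0.5736192
el = arccos(0.5736192) = 54.9970 deg
(Earth-central angle = 90 - nadir - el = 29.1030 deg)

54.9970 degrees


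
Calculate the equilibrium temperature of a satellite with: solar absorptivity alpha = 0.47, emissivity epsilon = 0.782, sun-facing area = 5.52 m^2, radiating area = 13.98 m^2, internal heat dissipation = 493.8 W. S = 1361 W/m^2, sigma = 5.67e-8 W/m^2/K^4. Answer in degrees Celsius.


Numerator = alpha*S*A_sun + Q_int = 0.47*1361*5.52 + 493.8 = 4024.7784 W
Denominator = eps*sigma*A_rad = 0.782*5.67e-8*13.98 = 6.1986481e-07 W/K^4
T^4 = 6.4929938e+09 K^4
T = 283.8646 K = 10.7146 C

10.7146 degrees Celsius


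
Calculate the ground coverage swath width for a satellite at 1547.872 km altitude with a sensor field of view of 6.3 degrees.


FOV = 6.3 deg = 0.1099557 rad
swath = 2 * alt * tan(FOV/2) = 2 * 1547.872 * tan(0.05497787)
swath = 2 * 1547.872 * 0.05503333
swath = 170.3691 km

170.3691 km


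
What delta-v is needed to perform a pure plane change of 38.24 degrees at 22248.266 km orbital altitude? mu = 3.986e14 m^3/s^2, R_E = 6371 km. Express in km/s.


r = 28619.2660 km = 2.8619266e+07 m
V = sqrt(mu/r) = 3731.9808 m/s
di = 38.24 deg = 0.6674139 rad
dV = 2*V*sin(di/2) = 2*3731.9808*sin(0.333707)
dV = 2444.8037 m/s = 2.4448 km/s

2.4448 km/s


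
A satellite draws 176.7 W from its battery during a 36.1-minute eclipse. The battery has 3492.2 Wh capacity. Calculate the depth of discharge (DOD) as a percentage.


E_used = P * t / 60 = 176.7 * 36.1 / 60 = 106.3145 Wh
DOD = E_used / E_total * 100 = 106.3145 / 3492.2 * 100
DOD = 3.0443 %

3.0443 %


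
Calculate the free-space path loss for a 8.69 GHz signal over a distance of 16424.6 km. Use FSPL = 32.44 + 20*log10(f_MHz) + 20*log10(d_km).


f = 8.69 GHz = 8690.0000 MHz
d = 16424.6 km
FSPL = 32.44 + 20*log10(8690.0000) + 20*log10(16424.6)
FSPL = 32.44 + 78.7804 + 84.3099
FSPL = 195.5303 dB

195.5303 dB


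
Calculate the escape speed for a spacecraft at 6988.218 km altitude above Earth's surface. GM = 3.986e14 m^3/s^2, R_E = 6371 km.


r = 6371.0 + 6988.218 = 13359.2180 km = 1.3359218e+07 m
v_esc = sqrt(2*mu/r) = sqrt(2*3.986e14 / 1.3359218e+07)
v_esc = 7724.9046 m/s = 7.7249 km/s

7.7249 km/s


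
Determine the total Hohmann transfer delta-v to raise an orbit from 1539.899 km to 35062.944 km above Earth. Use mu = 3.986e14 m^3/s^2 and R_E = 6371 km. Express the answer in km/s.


r1 = 7910.8990 km = 7.910899e+06 m
r2 = 41433.9440 km = 4.1433944e+07 m
dv1 = sqrt(mu/r1)*(sqrt(2*r2/(r1+r2)) - 1) = 2100.4097 m/s
dv2 = sqrt(mu/r2)*(1 - sqrt(2*r1/(r1+r2))) = 1345.3384 m/s
total dv = |dv1| + |dv2| = 2100.4097 + 1345.3384 = 3445.7481 m/s = 3.4457 km/s

3.4457 km/s


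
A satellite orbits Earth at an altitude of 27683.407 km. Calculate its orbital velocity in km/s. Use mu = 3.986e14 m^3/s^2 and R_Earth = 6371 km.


r = R_E + alt = 6371.0 + 27683.407 = 34054.4070 km = 3.4054407e+07 m
v = sqrt(mu/r) = sqrt(3.986e14 / 3.4054407e+07) = 3421.2278 m/s = 3.4212 km/s

3.4212 km/s


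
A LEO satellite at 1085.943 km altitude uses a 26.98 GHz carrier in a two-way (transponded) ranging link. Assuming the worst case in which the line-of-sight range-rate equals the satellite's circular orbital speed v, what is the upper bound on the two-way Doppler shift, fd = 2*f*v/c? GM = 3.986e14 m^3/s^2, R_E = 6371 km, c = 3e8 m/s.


r = 7.456943e+06 m
v = sqrt(mu/r) = 7311.1928 m/s (worst-case radial velocity)
f = 26.98 GHz = 2.698e+10 Hz
fd = 2*f*v/c = 2*2.698e+10*7311.1928/3.0e+08
fd = 1.3150399e+06 Hz

1.3150e+06 Hz


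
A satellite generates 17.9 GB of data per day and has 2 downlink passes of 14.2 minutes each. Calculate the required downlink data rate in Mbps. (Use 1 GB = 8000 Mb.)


total contact time = 2 * 14.2 * 60 = 1704.0000 s
data = 17.9 GB = 143200.0000 Mb
rate = 143200.0000 / 1704.0000 = 84.0376 Mbps

84.0376 Mbps


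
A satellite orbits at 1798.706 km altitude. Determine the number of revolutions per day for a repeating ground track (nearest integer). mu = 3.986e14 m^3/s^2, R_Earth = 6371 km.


r = 8.169706e+06 m
T = 2*pi*sqrt(r^3/mu) = 7348.8750 s = 122.4813 min
revs/day = 1440 / 122.4813 = 11.7569
Rounded: 12 revolutions per day

12 revolutions per day


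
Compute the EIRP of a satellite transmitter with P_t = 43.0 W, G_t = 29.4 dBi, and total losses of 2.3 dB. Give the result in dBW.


Pt = 43.0 W = 16.3347 dBW
EIRP = Pt_dBW + Gt - losses = 16.3347 + 29.4 - 2.3 = 43.4347 dBW

43.4347 dBW


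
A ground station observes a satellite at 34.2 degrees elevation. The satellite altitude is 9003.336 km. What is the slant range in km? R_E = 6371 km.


h = 9003.336 km, el = 34.2 deg
d = -R_E*sin(el) + sqrt((R_E*sin(el))^2 + 2*R_E*h + h^2)
d = -6371.0000*sin(0.5969026) + sqrt((6371.0000*0.5620834)^2 + 2*6371.0000*9003.336 + 9003.336^2)
d = 10862.1093 km

10862.1093 km


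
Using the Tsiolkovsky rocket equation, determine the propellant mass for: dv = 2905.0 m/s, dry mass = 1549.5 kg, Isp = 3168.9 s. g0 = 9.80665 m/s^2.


ve = Isp * g0 = 3168.9 * 9.80665 = 31076.293185 m/s
mass ratio = exp(dv/ve) = exp(2905.0/31076.293185) = 1.09798822
m_prop = m_dry * (mr - 1) = 1549.5 * (1.09798822 - 1)
m_prop = 151.8328 kg

151.8328 kg


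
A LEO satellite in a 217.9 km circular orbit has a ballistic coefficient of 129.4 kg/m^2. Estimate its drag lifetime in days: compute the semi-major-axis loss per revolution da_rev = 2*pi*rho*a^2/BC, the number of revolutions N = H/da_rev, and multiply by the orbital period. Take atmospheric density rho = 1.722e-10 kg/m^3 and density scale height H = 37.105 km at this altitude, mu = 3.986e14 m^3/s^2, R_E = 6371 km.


a = R_E + alt = 6588.9000 km = 6.5889e+06 m
da_rev = 2*pi*rho*a^2/BC = 2*pi*1.722e-10*(6.5889e+06)^2/129.4 = 362.998284 m per revolution
N = H/da_rev = 37105.0000 m / 362.998284 m = 102.2181 revolutions
P = 2*pi*sqrt(a^3/mu) = 5322.6829 s
lifetime = N*P = 102.2181 * 5322.6829 = 544074.6105 s = 6.2972 days

6.2972 days


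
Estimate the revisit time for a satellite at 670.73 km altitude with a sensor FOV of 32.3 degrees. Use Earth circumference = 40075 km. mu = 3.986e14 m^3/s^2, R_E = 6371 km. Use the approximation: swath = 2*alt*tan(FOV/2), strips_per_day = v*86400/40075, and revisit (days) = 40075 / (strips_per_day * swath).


swath = 2*670.73*tan(0.2818707) = 388.4610 km
v = sqrt(mu/r) = 7523.6566 m/s = 7.5237 km/s
strips/day = v*86400/40075 = 7.5237*86400/40075 = 16.2207
coverage/day = strips * swath = 16.2207 * 388.4610 = 6301.1037 km
revisit = 40075 / 6301.1037 = 6.3600 days

6.3600 days


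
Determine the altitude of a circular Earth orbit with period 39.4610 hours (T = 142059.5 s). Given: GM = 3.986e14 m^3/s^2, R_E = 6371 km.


T = 142059.5 s
r = (mu*T^2/(4*pi^2))^(1/3) = (3.986e14 * 142059.5^2 / (4*pi^2))^(1/3)
r = 5.8844522e+07 m = 58844.5221 km
alt = r - R_E = 58844.5221 - 6371 = 52473.5221 km

52473.5221 km


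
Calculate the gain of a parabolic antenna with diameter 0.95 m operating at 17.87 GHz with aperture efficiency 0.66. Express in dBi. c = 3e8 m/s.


lambda = c/f = 3e8 / 1.787e+10 = 0.01678791 m
G = eta*(pi*D/lambda)^2 = 0.66*(pi*0.95/0.01678791)^2
G = 20859.1923 (linear)
G = 10*log10(20859.1923) = 43.1930 dBi

43.1930 dBi


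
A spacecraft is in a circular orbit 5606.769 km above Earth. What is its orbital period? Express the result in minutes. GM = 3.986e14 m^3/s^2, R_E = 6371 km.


r = 11977.7690 km = 1.1977769e+07 m
T = 2*pi*sqrt(r^3/mu) = 2*pi*sqrt(1.718414e+21 / 3.986e14)
T = 13045.9323 s = 217.4322 min

217.4322 minutes


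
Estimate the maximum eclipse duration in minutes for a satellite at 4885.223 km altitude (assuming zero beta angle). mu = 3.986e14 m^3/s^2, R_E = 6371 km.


r = 11256.2230 km
T = 198.0838 min
Eclipse fraction = arcsin(R_E/r)/pi = arcsin(6371.0000/11256.2230)/pi
= arcsin(0.565998)/pi = 0.191509
Eclipse duration = 0.191509 * 198.0838 = 37.9348 min

37.9348 minutes


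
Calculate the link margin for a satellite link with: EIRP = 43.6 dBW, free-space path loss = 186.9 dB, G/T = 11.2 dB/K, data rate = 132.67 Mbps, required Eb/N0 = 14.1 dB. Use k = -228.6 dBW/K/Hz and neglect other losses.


C/N0 = EIRP - FSPL + G/T - k = 43.6 - 186.9 + 11.2 - (-228.6)
C/N0 = 96.5000 dB-Hz
R_b = 132.67 Mbps = 1.3267e+08 bps -> 10*log10(R_b) = 81.2277 dB-Hz
Eb/N0 = C/N0 - 10*log10(R_b) = 96.5000 - 81.2277 = 15.2723 dB
Margin = Eb/N0 - Eb/N0_req = 15.2723 - 14.1 = 1.1723 dB (link closes)

1.1723 dB


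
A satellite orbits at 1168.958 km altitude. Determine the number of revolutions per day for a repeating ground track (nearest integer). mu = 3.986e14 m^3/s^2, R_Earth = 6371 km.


r = 7.539958e+06 m
T = 2*pi*sqrt(r^3/mu) = 6515.7530 s = 108.5959 min
revs/day = 1440 / 108.5959 = 13.2602
Rounded: 13 revolutions per day

13 revolutions per day


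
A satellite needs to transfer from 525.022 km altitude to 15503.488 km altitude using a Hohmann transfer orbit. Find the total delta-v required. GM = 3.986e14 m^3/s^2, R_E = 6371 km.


r1 = 6896.0220 km = 6.896022e+06 m
r2 = 21874.4880 km = 2.1874488e+07 m
dv1 = sqrt(mu/r1)*(sqrt(2*r2/(r1+r2)) - 1) = 1772.4516 m/s
dv2 = sqrt(mu/r2)*(1 - sqrt(2*r1/(r1+r2))) = 1313.1769 m/s
total dv = |dv1| + |dv2| = 1772.4516 + 1313.1769 = 3085.6284 m/s = 3.0856 km/s

3.0856 km/s


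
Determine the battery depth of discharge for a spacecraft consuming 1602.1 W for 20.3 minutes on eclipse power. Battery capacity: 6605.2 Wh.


E_used = P * t / 60 = 1602.1 * 20.3 / 60 = 542.0438 Wh
DOD = E_used / E_total * 100 = 542.0438 / 6605.2 * 100
DOD = 8.2063 %

8.2063 %


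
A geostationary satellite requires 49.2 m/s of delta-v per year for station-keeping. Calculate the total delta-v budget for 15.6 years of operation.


dV = rate * years = 49.2 * 15.6
dV = 767.5200 m/s

767.5200 m/s


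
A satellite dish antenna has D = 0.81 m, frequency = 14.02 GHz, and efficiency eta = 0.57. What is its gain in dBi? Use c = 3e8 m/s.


lambda = c/f = 3e8 / 1.402e+10 = 0.021398 m
G = eta*(pi*D/lambda)^2 = 0.57*(pi*0.81/0.021398)^2
G = 8061.1714 (linear)
G = 10*log10(8061.1714) = 39.0640 dBi

39.0640 dBi


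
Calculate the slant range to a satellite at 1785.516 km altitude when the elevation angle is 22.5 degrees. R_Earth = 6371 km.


h = 1785.516 km, el = 22.5 deg
d = -R_E*sin(el) + sqrt((R_E*sin(el))^2 + 2*R_E*h + h^2)
d = -6371.0000*sin(0.3926991) + sqrt((6371.0000*0.3826834)^2 + 2*6371.0000*1785.516 + 1785.516^2)
d = 3208.4562 km

3208.4562 km


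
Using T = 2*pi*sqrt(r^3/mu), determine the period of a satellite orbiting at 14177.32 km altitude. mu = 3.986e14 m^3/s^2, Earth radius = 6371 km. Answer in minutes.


r = 20548.3200 km = 2.054832e+07 m
T = 2*pi*sqrt(r^3/mu) = 2*pi*sqrt(8.6761881e+21 / 3.986e14)
T = 29314.0417 s = 488.5674 min

488.5674 minutes


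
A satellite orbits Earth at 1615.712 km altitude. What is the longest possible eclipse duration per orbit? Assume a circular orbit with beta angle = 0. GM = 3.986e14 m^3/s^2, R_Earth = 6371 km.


r = 7986.7120 km
T = 118.3892 min
Eclipse fraction = arcsin(R_E/r)/pi = arcsin(6371.0000/7986.7120)/pi
= arcsin(0.7977)/pi = 0.2939501
Eclipse duration = 0.2939501 * 118.3892 = 34.8005 min

34.8005 minutes


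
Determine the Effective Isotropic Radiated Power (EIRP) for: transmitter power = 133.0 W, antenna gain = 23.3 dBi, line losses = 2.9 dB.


Pt = 133.0 W = 21.2385 dBW
EIRP = Pt_dBW + Gt - losses = 21.2385 + 23.3 - 2.9 = 41.6385 dBW

41.6385 dBW


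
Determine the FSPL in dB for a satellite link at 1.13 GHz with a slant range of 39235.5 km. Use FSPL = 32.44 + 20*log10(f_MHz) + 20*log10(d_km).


f = 1.13 GHz = 1130.0000 MHz
d = 39235.5 km
FSPL = 32.44 + 20*log10(1130.0000) + 20*log10(39235.5)
FSPL = 32.44 + 61.0616 + 91.8736
FSPL = 185.3752 dB

185.3752 dB


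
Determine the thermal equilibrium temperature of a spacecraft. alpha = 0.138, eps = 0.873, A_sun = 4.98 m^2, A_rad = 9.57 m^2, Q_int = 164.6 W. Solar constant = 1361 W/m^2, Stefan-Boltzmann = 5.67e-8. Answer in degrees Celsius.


Numerator = alpha*S*A_sun + Q_int = 0.138*1361*4.98 + 164.6 = 1099.9336 W
Denominator = eps*sigma*A_rad = 0.873*5.67e-8*9.57 = 4.7370639e-07 W/K^4
T^4 = 2.3219734e+09 K^4
T = 219.5151 K = -53.6349 C

-53.6349 degrees Celsius


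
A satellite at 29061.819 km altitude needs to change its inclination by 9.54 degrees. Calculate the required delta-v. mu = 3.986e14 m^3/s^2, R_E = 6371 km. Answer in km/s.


r = 35432.8190 km = 3.5432819e+07 m
V = sqrt(mu/r) = 3354.0211 m/s
di = 9.54 deg = 0.1665044 rad
dV = 2*V*sin(di/2) = 2*3354.0211*sin(0.08325221)
dV = 557.8144 m/s = 0.5578144 km/s

0.5578 km/s


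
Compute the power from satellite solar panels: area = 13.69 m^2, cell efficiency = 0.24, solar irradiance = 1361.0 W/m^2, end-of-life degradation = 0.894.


P = area * eta * S * degradation
P = 13.69 * 0.24 * 1361.0 * 0.894
P = 3997.7012 W

3997.7012 W


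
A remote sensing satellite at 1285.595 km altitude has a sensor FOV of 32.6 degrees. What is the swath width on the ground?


FOV = 32.6 deg = 0.5689773 rad
swath = 2 * alt * tan(FOV/2) = 2 * 1285.595 * tan(0.2844887)
swath = 2 * 1285.595 * 0.2924205
swath = 751.8686 km

751.8686 km


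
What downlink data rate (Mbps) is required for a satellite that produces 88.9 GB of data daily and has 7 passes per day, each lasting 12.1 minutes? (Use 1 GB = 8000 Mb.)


total contact time = 7 * 12.1 * 60 = 5082.0000 s
data = 88.9 GB = 711200.0000 Mb
rate = 711200.0000 / 5082.0000 = 139.9449 Mbps

139.9449 Mbps


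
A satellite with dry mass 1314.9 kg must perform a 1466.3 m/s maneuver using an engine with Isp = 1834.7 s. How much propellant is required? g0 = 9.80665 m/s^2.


ve = Isp * g0 = 1834.7 * 9.80665 = 17992.260755 m/s
mass ratio = exp(dv/ve) = exp(1466.3/17992.260755) = 1.08490904
m_prop = m_dry * (mr - 1) = 1314.9 * (1.08490904 - 1)
m_prop = 111.6469 kg

111.6469 kg


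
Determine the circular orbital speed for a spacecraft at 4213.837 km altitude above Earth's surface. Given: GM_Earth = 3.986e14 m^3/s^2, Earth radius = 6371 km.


r = R_E + alt = 6371.0 + 4213.837 = 10584.8370 km = 1.0584837e+07 m
v = sqrt(mu/r) = sqrt(3.986e14 / 1.0584837e+07) = 6136.5823 m/s = 6.1366 km/s

6.1366 km/s


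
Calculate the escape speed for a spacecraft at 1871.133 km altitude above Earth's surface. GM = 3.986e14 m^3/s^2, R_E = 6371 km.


r = 6371.0 + 1871.133 = 8242.1330 km = 8.242133e+06 m
v_esc = sqrt(2*mu/r) = sqrt(2*3.986e14 / 8.242133e+06)
v_esc = 9834.7616 m/s = 9.8348 km/s

9.8348 km/s


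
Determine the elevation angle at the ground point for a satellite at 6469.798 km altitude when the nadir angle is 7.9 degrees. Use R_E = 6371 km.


r = R_E + alt = 12840.7980 km
Law of sines in the satellite / Earth-center / ground-point triangle:
  sin(nadir)/R_E = sin(90 + el)/r  =>  cos(el) = (r/R_E)*sin(nadir)
cos(el) = (12840.7980 / 6371.0000) * sin(7.9 deg) = 0.2770205
el = arccos(0.2770205) = 73.9175 deg
(Earth-central angle = 90 - nadir - el = 8.1825 deg)

73.9175 degrees


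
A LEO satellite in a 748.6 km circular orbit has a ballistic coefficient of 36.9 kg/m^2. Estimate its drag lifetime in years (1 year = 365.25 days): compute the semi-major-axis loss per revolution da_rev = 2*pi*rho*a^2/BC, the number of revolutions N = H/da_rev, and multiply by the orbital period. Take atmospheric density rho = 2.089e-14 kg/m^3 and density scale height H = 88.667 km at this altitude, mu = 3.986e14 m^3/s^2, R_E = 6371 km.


a = R_E + alt = 7119.6000 km = 7.1196e+06 m
da_rev = 2*pi*rho*a^2/BC = 2*pi*2.089e-14*(7.1196e+06)^2/36.9 = 0.180303074 m per revolution
N = H/da_rev = 88667.0000 m / 0.180303074 m = 491766.4356 revolutions
P = 2*pi*sqrt(a^3/mu) = 5978.5328 s
lifetime = N*P = 491766.4356 * 5978.5328 = 2.9400417e+09 s = 34028.2609 days
years = 34028.2609 / 365.25 = 93.1643 years

93.1643 years


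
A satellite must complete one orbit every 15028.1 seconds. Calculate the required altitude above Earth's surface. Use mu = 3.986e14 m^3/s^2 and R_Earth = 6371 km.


T = 15028.1 s
r = (mu*T^2/(4*pi^2))^(1/3) = (3.986e14 * 15028.1^2 / (4*pi^2))^(1/3)
r = 1.3162203e+07 m = 13162.2026 km
alt = r - R_E = 13162.2026 - 6371 = 6791.2026 km

6791.2026 km


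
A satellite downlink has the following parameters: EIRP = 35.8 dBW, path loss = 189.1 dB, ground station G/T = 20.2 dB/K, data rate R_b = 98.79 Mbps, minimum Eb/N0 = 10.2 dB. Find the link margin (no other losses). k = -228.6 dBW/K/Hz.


C/N0 = EIRP - FSPL + G/T - k = 35.8 - 189.1 + 20.2 - (-228.6)
C/N0 = 95.5000 dB-Hz
R_b = 98.79 Mbps = 9.879e+07 bps -> 10*log10(R_b) = 79.9471 dB-Hz
Eb/N0 = C/N0 - 10*log10(R_b) = 95.5000 - 79.9471 = 15.5529 dB
Margin = Eb/N0 - Eb/N0_req = 15.5529 - 10.2 = 5.3529 dB (link closes)

5.3529 dB


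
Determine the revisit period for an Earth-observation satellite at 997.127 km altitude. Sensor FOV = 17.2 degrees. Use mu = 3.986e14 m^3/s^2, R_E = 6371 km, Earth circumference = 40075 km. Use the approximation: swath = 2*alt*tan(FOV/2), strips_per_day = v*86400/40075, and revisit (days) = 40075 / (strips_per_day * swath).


swath = 2*997.127*tan(0.1500983) = 301.6026 km
v = sqrt(mu/r) = 7355.1256 m/s = 7.3551 km/s
strips/day = v*86400/40075 = 7.3551*86400/40075 = 15.8573
coverage/day = strips * swath = 15.8573 * 301.6026 = 4782.6140 km
revisit = 40075 / 4782.6140 = 8.3793 days

8.3793 days


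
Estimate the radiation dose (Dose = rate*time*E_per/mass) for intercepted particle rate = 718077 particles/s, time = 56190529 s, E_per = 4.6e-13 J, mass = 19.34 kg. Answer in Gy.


Total energy deposited = rate * time * E_per
  = 718077 * 56190529 * 4.6e-13 = 18.5606 J
Dose = E_total / mass = 18.5606 / 19.34
Dose = 0.9597 Gy

0.9597 Gy


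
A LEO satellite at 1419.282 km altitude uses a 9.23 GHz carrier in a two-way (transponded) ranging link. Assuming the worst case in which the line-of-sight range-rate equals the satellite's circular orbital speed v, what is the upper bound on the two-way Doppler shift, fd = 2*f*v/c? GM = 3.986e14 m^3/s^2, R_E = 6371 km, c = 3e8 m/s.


r = 7.790282e+06 m
v = sqrt(mu/r) = 7153.0631 m/s (worst-case radial velocity)
f = 9.23 GHz = 9.23e+09 Hz
fd = 2*f*v/c = 2*9.23e+09*7153.0631/3.0e+08
fd = 440151.8177 Hz

440151.8177 Hz


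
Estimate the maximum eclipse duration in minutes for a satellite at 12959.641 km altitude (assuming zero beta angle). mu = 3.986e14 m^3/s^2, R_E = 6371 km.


r = 19330.6410 km
T = 445.7890 min
Eclipse fraction = arcsin(R_E/r)/pi = arcsin(6371.0000/19330.6410)/pi
= arcsin(0.3295804)/pi = 0.1069073
Eclipse duration = 0.1069073 * 445.7890 = 47.6581 min

47.6581 minutes


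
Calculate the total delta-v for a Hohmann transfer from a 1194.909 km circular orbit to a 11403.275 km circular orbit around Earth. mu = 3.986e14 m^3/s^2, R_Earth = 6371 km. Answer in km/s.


r1 = 7565.9090 km = 7.565909e+06 m
r2 = 17774.2750 km = 1.7774275e+07 m
dv1 = sqrt(mu/r1)*(sqrt(2*r2/(r1+r2)) - 1) = 1338.5920 m/s
dv2 = sqrt(mu/r2)*(1 - sqrt(2*r1/(r1+r2))) = 1076.1454 m/s
total dv = |dv1| + |dv2| = 1338.5920 + 1076.1454 = 2414.7374 m/s = 2.4147 km/s

2.4147 km/s


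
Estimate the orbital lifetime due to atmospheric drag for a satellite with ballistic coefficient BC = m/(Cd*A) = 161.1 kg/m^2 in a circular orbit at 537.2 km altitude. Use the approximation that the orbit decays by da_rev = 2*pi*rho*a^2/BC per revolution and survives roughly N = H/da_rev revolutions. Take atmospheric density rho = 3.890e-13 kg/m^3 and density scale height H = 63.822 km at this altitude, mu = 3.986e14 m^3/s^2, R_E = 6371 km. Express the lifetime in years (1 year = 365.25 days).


a = R_E + alt = 6908.2000 km = 6.9082e+06 m
da_rev = 2*pi*rho*a^2/BC = 2*pi*3.890e-13*(6.9082e+06)^2/161.1 = 0.724041958 m per revolution
N = H/da_rev = 63822.0000 m / 0.724041958 m = 88146.8254 revolutions
P = 2*pi*sqrt(a^3/mu) = 5714.2413 s
lifetime = N*P = 88146.8254 * 5714.2413 = 5.0369223e+08 s = 5829.7712 days
years = 5829.7712 / 365.25 = 15.9610 years

15.9610 years


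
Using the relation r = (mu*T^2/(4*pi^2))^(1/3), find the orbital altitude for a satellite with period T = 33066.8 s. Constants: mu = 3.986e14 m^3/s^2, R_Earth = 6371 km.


T = 33066.8 s
r = (mu*T^2/(4*pi^2))^(1/3) = (3.986e14 * 33066.8^2 / (4*pi^2))^(1/3)
r = 2.2266603e+07 m = 22266.6029 km
alt = r - R_E = 22266.6029 - 6371 = 15895.6029 km

15895.6029 km


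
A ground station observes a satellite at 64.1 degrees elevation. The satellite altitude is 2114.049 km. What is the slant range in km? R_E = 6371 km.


h = 2114.049 km, el = 64.1 deg
d = -R_E*sin(el) + sqrt((R_E*sin(el))^2 + 2*R_E*h + h^2)
d = -6371.0000*sin(1.1188) + sqrt((6371.0000*0.8995578)^2 + 2*6371.0000*2114.049 + 2114.049^2)
d = 2284.6347 km

2284.6347 km


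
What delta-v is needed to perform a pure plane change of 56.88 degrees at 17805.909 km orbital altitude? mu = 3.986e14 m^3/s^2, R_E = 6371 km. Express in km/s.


r = 24176.9090 km = 2.4176909e+07 m
V = sqrt(mu/r) = 4060.3948 m/s
di = 56.88 deg = 0.9927433 rad
dV = 2*V*sin(di/2) = 2*4060.3948*sin(0.4963716)
dV = 3867.4302 m/s = 3.8674 km/s

3.8674 km/s


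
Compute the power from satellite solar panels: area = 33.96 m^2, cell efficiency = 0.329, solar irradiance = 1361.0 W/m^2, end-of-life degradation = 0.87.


P = area * eta * S * degradation
P = 33.96 * 0.329 * 1361.0 * 0.87
P = 13229.4247 W

13229.4247 W


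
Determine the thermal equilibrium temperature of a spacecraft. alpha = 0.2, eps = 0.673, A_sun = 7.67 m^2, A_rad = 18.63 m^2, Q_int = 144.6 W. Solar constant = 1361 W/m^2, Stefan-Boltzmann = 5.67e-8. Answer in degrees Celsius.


Numerator = alpha*S*A_sun + Q_int = 0.2*1361*7.67 + 144.6 = 2232.3740 W
Denominator = eps*sigma*A_rad = 0.673*5.67e-8*18.63 = 7.1090403e-07 W/K^4
T^4 = 3.1401904e+09 K^4
T = 236.7222 K = -36.4278 C

-36.4278 degrees Celsius


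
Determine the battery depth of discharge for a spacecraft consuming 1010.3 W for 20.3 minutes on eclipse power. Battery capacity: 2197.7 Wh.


E_used = P * t / 60 = 1010.3 * 20.3 / 60 = 341.8182 Wh
DOD = E_used / E_total * 100 = 341.8182 / 2197.7 * 100
DOD = 15.5534 %

15.5534 %


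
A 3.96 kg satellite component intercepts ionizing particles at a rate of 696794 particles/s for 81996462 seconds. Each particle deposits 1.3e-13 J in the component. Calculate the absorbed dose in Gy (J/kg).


Total energy deposited = rate * time * E_per
  = 696794 * 81996462 * 1.3e-13 = 7.4275 J
Dose = E_total / mass = 7.4275 / 3.96
Dose = 1.8756 Gy

1.8756 Gy


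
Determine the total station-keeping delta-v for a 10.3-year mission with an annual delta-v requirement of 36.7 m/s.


dV = rate * years = 36.7 * 10.3
dV = 378.0100 m/s

378.0100 m/s


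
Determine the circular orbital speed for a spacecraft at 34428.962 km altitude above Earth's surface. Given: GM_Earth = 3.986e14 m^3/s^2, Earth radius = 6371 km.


r = R_E + alt = 6371.0 + 34428.962 = 40799.9620 km = 4.0799962e+07 m
v = sqrt(mu/r) = sqrt(3.986e14 / 4.0799962e+07) = 3125.6386 m/s = 3.1256 km/s

3.1256 km/s


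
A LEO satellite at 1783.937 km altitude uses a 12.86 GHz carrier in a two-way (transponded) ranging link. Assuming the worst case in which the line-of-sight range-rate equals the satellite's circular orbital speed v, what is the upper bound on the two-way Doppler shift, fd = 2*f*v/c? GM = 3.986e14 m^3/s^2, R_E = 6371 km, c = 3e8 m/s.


r = 8.154937e+06 m
v = sqrt(mu/r) = 6991.3065 m/s (worst-case radial velocity)
f = 12.86 GHz = 1.286e+10 Hz
fd = 2*f*v/c = 2*1.286e+10*6991.3065/3.0e+08
fd = 599388.0105 Hz

599388.0105 Hz


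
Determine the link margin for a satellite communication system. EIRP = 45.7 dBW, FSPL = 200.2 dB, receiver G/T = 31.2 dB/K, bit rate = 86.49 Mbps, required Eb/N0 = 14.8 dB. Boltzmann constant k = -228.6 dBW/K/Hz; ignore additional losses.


C/N0 = EIRP - FSPL + G/T - k = 45.7 - 200.2 + 31.2 - (-228.6)
C/N0 = 105.3000 dB-Hz
R_b = 86.49 Mbps = 8.649e+07 bps -> 10*log10(R_b) = 79.3697 dB-Hz
Eb/N0 = C/N0 - 10*log10(R_b) = 105.3000 - 79.3697 = 25.9303 dB
Margin = Eb/N0 - Eb/N0_req = 25.9303 - 14.8 = 11.1303 dB (link closes)

11.1303 dB


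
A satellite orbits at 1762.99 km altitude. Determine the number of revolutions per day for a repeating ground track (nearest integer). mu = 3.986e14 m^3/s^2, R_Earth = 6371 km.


r = 8.13399e+06 m
T = 2*pi*sqrt(r^3/mu) = 7300.7365 s = 121.6789 min
revs/day = 1440 / 121.6789 = 11.8344
Rounded: 12 revolutions per day

12 revolutions per day


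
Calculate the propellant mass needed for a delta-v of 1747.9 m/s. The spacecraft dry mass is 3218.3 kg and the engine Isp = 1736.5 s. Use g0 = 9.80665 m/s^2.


ve = Isp * g0 = 1736.5 * 9.80665 = 17029.247725 m/s
mass ratio = exp(dv/ve) = exp(1747.9/17029.247725) = 1.10809360
m_prop = m_dry * (mr - 1) = 3218.3 * (1.10809360 - 1)
m_prop = 347.8776 kg

347.8776 kg


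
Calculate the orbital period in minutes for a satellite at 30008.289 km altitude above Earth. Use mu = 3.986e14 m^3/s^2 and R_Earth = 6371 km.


r = 36379.2890 km = 3.6379289e+07 m
T = 2*pi*sqrt(r^3/mu) = 2*pi*sqrt(4.8146267e+22 / 3.986e14)
T = 69054.5869 s = 1150.9098 min

1150.9098 minutes


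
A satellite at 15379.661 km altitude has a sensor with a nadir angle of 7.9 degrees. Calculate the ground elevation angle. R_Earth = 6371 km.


r = R_E + alt = 21750.6610 km
Law of sines in the satellite / Earth-center / ground-point triangle:
  sin(nadir)/R_E = sin(90 + el)/r  =>  cos(el) = (r/R_E)*sin(nadir)
cos(el) = (21750.6610 / 6371.0000) * sin(7.9 deg) = 0.4692371
el = arccos(0.4692371) = 62.0152 deg
(Earth-central angle = 90 - nadir - el = 20.0848 deg)

62.0152 degrees


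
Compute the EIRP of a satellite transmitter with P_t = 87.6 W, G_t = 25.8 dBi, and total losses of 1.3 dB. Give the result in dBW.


Pt = 87.6 W = 19.4250 dBW
EIRP = Pt_dBW + Gt - losses = 19.4250 + 25.8 - 1.3 = 43.9250 dBW

43.9250 dBW


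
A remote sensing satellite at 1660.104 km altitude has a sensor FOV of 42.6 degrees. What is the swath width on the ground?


FOV = 42.6 deg = 0.7435103 rad
swath = 2 * alt * tan(FOV/2) = 2 * 1660.104 * tan(0.3717551)
swath = 2 * 1660.104 * 0.3898837
swath = 1294.4950 km

1294.4950 km


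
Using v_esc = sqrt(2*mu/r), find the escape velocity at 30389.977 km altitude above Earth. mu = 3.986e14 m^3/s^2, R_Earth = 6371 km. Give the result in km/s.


r = 6371.0 + 30389.977 = 36760.9770 km = 3.6760977e+07 m
v_esc = sqrt(2*mu/r) = sqrt(2*3.986e14 / 3.6760977e+07)
v_esc = 4656.8272 m/s = 4.6568 km/s

4.6568 km/s


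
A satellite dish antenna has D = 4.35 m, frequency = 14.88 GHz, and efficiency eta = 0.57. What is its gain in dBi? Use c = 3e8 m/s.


lambda = c/f = 3e8 / 1.488e+10 = 0.02016129 m
G = eta*(pi*D/lambda)^2 = 0.57*(pi*4.35/0.02016129)^2
G = 261888.5240 (linear)
G = 10*log10(261888.5240) = 54.1812 dBi

54.1812 dBi


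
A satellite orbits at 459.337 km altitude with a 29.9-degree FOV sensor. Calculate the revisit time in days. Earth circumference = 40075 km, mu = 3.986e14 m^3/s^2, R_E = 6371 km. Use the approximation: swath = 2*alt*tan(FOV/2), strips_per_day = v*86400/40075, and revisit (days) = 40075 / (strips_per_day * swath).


swath = 2*459.337*tan(0.2609267) = 245.2989 km
v = sqrt(mu/r) = 7639.1947 m/s = 7.6392 km/s
strips/day = v*86400/40075 = 7.6392*86400/40075 = 16.4698
coverage/day = strips * swath = 16.4698 * 245.2989 = 4040.0189 km
revisit = 40075 / 4040.0189 = 9.9195 days

9.9195 days


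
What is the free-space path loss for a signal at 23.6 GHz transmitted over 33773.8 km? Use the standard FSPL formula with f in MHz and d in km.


f = 23.6 GHz = 23600.0000 MHz
d = 33773.8 km
FSPL = 32.44 + 20*log10(23600.0000) + 20*log10(33773.8)
FSPL = 32.44 + 87.4582 + 90.5716
FSPL = 210.4698 dB

210.4698 dB


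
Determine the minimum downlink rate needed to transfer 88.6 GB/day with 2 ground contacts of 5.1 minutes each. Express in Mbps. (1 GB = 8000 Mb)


total contact time = 2 * 5.1 * 60 = 612.0000 s
data = 88.6 GB = 708800.0000 Mb
rate = 708800.0000 / 612.0000 = 1158.1699 Mbps

1158.1699 Mbps


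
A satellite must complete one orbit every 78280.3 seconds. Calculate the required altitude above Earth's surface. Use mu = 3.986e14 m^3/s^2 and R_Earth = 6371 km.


T = 78280.3 s
r = (mu*T^2/(4*pi^2))^(1/3) = (3.986e14 * 78280.3^2 / (4*pi^2))^(1/3)
r = 3.9551307e+07 m = 39551.3070 km
alt = r - R_E = 39551.3070 - 6371 = 33180.3070 km

33180.3070 km


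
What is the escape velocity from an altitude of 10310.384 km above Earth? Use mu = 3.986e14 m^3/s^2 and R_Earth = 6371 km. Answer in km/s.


r = 6371.0 + 10310.384 = 16681.3840 km = 1.6681384e+07 m
v_esc = sqrt(2*mu/r) = sqrt(2*3.986e14 / 1.6681384e+07)
v_esc = 6913.0167 m/s = 6.9130 km/s

6.9130 km/s


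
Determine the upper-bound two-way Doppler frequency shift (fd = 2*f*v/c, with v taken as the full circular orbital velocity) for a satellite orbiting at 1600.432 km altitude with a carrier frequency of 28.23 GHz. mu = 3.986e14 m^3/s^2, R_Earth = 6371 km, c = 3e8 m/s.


r = 7.971432e+06 m
v = sqrt(mu/r) = 7071.3197 m/s (worst-case radial velocity)
f = 28.23 GHz = 2.823e+10 Hz
fd = 2*f*v/c = 2*2.823e+10*7071.3197/3.0e+08
fd = 1.3308224e+06 Hz

1.3308e+06 Hz


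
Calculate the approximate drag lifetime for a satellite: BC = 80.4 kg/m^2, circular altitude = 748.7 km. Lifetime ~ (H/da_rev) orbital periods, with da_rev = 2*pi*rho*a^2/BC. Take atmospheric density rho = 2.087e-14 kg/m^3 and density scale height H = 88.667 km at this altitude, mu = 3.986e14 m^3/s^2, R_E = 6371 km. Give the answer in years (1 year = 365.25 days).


a = R_E + alt = 7119.7000 km = 7.1197e+06 m
da_rev = 2*pi*rho*a^2/BC = 2*pi*2.087e-14*(7.1197e+06)^2/80.4 = 0.0826741346 m per revolution
N = H/da_rev = 88667.0000 m / 0.0826741346 m = 1.0724878e+06 revolutions
P = 2*pi*sqrt(a^3/mu) = 5978.6587 s
lifetime = N*P = 1.0724878e+06 * 5978.6587 = 6.4120385e+09 s = 74213.4083 days
years = 74213.4083 / 365.25 = 203.1852 years

203.1852 years


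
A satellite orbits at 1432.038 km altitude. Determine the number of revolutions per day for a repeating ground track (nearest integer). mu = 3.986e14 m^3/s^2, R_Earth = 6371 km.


r = 7.803038e+06 m
T = 2*pi*sqrt(r^3/mu) = 6859.7266 s = 114.3288 min
revs/day = 1440 / 114.3288 = 12.5953
Rounded: 13 revolutions per day

13 revolutions per day


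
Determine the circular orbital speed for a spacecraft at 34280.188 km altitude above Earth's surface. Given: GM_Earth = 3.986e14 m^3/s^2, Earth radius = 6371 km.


r = R_E + alt = 6371.0 + 34280.188 = 40651.1880 km = 4.0651188e+07 m
v = sqrt(mu/r) = sqrt(3.986e14 / 4.0651188e+07) = 3131.3530 m/s = 3.1314 km/s

3.1314 km/s


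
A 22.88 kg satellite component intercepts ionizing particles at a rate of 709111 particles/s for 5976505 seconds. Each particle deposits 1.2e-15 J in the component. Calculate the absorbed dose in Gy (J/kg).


Total energy deposited = rate * time * E_per
  = 709111 * 5976505 * 1.2e-15 = 0.005085607 J
Dose = E_total / mass = 0.005085607 / 22.88
Dose = 2.2227301e-04 Gy

2.2227e-04 Gy


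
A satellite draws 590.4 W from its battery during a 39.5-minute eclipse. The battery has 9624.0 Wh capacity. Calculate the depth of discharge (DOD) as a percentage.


E_used = P * t / 60 = 590.4 * 39.5 / 60 = 388.6800 Wh
DOD = E_used / E_total * 100 = 388.6800 / 9624.0 * 100
DOD = 4.0387 %

4.0387 %


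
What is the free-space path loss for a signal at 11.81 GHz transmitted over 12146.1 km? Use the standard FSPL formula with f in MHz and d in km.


f = 11.81 GHz = 11810.0000 MHz
d = 12146.1 km
FSPL = 32.44 + 20*log10(11810.0000) + 20*log10(12146.1)
FSPL = 32.44 + 81.4450 + 81.6887
FSPL = 195.5737 dB

195.5737 dB


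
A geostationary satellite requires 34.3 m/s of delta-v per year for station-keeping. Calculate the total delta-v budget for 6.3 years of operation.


dV = rate * years = 34.3 * 6.3
dV = 216.0900 m/s

216.0900 m/s


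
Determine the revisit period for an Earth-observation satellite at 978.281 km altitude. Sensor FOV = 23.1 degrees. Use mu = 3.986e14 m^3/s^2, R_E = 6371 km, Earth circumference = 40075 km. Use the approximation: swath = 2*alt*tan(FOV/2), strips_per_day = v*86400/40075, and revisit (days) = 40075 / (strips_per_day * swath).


swath = 2*978.281*tan(0.2015855) = 399.8455 km
v = sqrt(mu/r) = 7364.5501 m/s = 7.3646 km/s
strips/day = v*86400/40075 = 7.3646*86400/40075 = 15.8777
coverage/day = strips * swath = 15.8777 * 399.8455 = 6348.6092 km
revisit = 40075 / 6348.6092 = 6.3124 days

6.3124 days


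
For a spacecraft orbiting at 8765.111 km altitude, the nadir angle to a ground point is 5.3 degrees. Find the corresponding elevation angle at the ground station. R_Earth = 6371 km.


r = R_E + alt = 15136.1110 km
Law of sines in the satellite / Earth-center / ground-point triangle:
  sin(nadir)/R_E = sin(90 + el)/r  =>  cos(el) = (r/R_E)*sin(nadir)
cos(el) = (15136.1110 / 6371.0000) * sin(5.3 deg) = 0.2194524
el = arccos(0.2194524) = 77.3231 deg
(Earth-central angle = 90 - nadir - el = 7.3769 deg)

77.3231 degrees


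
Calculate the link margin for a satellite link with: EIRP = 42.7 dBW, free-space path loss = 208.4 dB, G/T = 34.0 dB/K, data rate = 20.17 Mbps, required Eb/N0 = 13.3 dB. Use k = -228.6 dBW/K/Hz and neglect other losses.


C/N0 = EIRP - FSPL + G/T - k = 42.7 - 208.4 + 34.0 - (-228.6)
C/N0 = 96.9000 dB-Hz
R_b = 20.17 Mbps = 2.017e+07 bps -> 10*log10(R_b) = 73.0471 dB-Hz
Eb/N0 = C/N0 - 10*log10(R_b) = 96.9000 - 73.0471 = 23.8529 dB
Margin = Eb/N0 - Eb/N0_req = 23.8529 - 13.3 = 10.5529 dB (link closes)

10.5529 dB


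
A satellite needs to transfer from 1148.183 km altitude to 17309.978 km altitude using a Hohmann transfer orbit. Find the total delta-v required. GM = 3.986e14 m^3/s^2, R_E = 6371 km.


r1 = 7519.1830 km = 7.519183e+06 m
r2 = 23680.9780 km = 2.3680978e+07 m
dv1 = sqrt(mu/r1)*(sqrt(2*r2/(r1+r2)) - 1) = 1689.6926 m/s
dv2 = sqrt(mu/r2)*(1 - sqrt(2*r1/(r1+r2))) = 1254.3584 m/s
total dv = |dv1| + |dv2| = 1689.6926 + 1254.3584 = 2944.0510 m/s = 2.9441 km/s

2.9441 km/s


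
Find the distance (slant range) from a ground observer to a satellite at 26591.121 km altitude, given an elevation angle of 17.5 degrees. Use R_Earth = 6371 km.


h = 26591.121 km, el = 17.5 deg
d = -R_E*sin(el) + sqrt((R_E*sin(el))^2 + 2*R_E*h + h^2)
d = -6371.0000*sin(0.3054326) + sqrt((6371.0000*0.3007058)^2 + 2*6371.0000*26591.121 + 26591.121^2)
d = 30481.4572 km

30481.4572 km


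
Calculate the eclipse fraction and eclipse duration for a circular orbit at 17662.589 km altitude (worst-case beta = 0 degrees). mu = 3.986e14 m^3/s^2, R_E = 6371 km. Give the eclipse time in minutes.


r = 24033.5890 km
T = 617.9992 min
Eclipse fraction = arcsin(R_E/r)/pi = arcsin(6371.0000/24033.5890)/pi
= arcsin(0.2650873)/pi = 0.08540079
Eclipse duration = 0.08540079 * 617.9992 = 52.7776 min

52.7776 minutes
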